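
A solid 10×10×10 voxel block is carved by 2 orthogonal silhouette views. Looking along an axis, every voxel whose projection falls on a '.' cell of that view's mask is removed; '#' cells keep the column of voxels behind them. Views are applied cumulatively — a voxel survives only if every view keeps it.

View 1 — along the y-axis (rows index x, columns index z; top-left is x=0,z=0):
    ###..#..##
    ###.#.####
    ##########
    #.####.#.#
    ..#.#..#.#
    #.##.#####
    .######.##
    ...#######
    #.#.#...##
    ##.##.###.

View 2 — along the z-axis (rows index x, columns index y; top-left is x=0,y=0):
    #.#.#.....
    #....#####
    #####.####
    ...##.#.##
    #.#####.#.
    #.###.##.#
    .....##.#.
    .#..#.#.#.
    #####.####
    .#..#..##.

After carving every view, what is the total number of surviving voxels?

start: 10×10×10 = 1000 voxels
[1] y-view keeps 70 columns → grid now 700
[2] z-view keeps 57 columns → grid now 400

|visual hull| = 400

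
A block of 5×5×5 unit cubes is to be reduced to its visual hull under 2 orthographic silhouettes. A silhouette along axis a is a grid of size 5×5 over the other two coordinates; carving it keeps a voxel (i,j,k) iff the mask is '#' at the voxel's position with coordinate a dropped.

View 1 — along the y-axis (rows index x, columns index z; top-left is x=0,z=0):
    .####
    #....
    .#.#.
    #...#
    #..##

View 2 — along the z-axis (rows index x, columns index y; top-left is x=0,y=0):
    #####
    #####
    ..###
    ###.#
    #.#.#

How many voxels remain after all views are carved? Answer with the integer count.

start: 5×5×5 = 125 voxels
after view 1 [y-axis, 12 of 25 cells solid] → remaining = 60
after view 2 [z-axis, 20 of 25 cells solid] → remaining = 48

remaining voxels: 48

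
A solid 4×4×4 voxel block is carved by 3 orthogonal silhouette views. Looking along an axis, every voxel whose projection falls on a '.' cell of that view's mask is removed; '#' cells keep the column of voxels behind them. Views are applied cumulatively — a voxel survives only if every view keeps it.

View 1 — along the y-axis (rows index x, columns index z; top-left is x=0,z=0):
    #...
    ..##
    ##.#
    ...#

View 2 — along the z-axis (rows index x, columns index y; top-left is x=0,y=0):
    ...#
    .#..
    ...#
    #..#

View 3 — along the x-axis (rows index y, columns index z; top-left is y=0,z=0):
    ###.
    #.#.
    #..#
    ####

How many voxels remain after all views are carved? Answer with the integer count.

6 voxels

initial block: 4^3 = 64
carve view 1 (along y, XZ-mask fill 7/16): 28 voxels remain
carve view 2 (along z, XY-mask fill 5/16): 8 voxels remain
carve view 3 (along x, YZ-mask fill 11/16): 6 voxels remain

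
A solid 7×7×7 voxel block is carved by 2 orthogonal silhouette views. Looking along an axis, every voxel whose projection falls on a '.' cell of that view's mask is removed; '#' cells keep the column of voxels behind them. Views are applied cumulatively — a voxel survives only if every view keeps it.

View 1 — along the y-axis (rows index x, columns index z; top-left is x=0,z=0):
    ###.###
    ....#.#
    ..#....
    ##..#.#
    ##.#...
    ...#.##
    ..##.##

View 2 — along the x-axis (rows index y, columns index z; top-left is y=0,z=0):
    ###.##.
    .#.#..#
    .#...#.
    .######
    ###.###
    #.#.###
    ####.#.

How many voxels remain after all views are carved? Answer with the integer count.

remaining voxels: 104

full grid |V| = 343
step 1: project along y, AND mask (23/49) → |grid| = 161
step 2: project along x, AND mask (32/49) → |grid| = 104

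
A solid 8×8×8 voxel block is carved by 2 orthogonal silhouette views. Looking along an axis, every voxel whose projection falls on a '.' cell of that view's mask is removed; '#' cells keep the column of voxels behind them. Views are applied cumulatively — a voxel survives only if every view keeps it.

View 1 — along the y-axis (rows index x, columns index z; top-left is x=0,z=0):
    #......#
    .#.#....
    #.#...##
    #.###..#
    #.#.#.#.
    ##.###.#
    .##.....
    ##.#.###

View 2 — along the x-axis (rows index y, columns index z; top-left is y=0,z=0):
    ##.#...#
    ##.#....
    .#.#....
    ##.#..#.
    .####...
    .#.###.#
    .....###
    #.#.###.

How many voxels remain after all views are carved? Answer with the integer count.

|visual hull| = 119

initial block: 8^3 = 512
step 1: project along y, AND mask (31/64) → |grid| = 248
step 2: project along x, AND mask (30/64) → |grid| = 119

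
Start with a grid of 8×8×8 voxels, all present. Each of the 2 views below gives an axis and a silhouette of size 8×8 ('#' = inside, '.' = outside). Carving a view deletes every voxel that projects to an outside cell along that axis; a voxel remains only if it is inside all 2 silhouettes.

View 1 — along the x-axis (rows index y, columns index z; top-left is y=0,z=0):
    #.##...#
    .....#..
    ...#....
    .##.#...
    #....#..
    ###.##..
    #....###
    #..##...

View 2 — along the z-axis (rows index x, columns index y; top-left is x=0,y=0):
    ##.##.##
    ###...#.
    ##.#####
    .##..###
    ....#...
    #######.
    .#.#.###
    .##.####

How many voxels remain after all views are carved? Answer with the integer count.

117 voxels

full grid |V| = 512
carve view 1 (along x, YZ-mask fill 23/64): 184 voxels remain
carve view 2 (along z, XY-mask fill 41/64): 117 voxels remain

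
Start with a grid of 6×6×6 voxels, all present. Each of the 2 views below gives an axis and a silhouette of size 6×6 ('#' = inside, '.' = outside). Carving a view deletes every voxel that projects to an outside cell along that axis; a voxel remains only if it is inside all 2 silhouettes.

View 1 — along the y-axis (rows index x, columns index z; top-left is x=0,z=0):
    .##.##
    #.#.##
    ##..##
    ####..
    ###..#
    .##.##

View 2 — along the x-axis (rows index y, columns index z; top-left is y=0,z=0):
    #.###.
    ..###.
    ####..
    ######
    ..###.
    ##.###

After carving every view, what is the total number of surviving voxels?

full grid |V| = 216
carve view 1 (along y, XZ-mask fill 24/36): 144 voxels remain
carve view 2 (along x, YZ-mask fill 25/36): 92 voxels remain

|visual hull| = 92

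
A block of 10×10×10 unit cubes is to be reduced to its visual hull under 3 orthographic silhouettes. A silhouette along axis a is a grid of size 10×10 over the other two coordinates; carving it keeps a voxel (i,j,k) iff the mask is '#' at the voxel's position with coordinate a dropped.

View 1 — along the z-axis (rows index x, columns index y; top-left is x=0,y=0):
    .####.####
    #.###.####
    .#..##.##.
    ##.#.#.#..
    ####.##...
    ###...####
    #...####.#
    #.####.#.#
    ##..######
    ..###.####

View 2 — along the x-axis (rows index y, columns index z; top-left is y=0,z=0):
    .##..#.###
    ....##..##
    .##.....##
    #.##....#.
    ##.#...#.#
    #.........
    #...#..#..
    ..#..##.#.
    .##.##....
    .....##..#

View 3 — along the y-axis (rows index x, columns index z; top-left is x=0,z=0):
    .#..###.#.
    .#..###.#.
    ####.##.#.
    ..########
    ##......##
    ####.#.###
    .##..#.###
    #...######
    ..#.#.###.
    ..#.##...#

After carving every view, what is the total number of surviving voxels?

155 voxels

before carving: 1000 voxels (10×10×10)
after view 1 [z-axis, 67 of 100 cells solid] → remaining = 670
after view 2 [x-axis, 38 of 100 cells solid] → remaining = 257
after view 3 [y-axis, 59 of 100 cells solid] → remaining = 155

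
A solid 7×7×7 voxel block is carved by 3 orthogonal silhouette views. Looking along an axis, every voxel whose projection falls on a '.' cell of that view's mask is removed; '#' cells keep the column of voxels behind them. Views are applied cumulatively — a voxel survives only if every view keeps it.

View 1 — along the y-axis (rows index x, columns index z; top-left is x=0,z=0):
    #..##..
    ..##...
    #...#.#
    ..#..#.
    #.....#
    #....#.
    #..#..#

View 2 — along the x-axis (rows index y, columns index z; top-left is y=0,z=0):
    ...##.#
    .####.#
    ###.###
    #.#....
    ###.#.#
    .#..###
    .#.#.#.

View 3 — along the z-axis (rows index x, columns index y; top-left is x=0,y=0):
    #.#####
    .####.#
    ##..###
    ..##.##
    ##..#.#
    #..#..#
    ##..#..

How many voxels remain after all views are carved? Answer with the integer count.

41 voxels

start: 7×7×7 = 343 voxels
carve view 1 (along y, XZ-mask fill 17/49): 119 voxels remain
carve view 2 (along x, YZ-mask fill 28/49): 63 voxels remain
carve view 3 (along z, XY-mask fill 30/49): 41 voxels remain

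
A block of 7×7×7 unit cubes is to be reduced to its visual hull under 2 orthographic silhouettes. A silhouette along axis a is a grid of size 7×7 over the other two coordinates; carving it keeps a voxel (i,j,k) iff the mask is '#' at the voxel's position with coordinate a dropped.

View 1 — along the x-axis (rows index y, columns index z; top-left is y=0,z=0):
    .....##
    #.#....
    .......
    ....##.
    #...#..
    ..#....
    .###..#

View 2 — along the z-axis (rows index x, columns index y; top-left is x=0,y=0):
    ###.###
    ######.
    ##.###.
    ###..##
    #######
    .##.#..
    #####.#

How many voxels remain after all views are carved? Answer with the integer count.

start: 7×7×7 = 343 voxels
carve view 1 (along x, YZ-mask fill 13/49): 91 voxels remain
carve view 2 (along z, XY-mask fill 38/49): 67 voxels remain

remaining voxels: 67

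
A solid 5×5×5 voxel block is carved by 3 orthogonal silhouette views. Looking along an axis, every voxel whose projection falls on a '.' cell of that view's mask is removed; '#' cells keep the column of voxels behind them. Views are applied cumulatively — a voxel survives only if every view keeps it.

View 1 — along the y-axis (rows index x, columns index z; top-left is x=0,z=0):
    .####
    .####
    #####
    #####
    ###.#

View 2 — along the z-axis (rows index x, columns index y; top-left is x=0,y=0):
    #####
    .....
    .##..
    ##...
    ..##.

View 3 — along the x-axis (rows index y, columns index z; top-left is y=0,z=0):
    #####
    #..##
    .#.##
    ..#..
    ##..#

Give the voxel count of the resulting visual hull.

voxel count = 29

initial block: 5^3 = 125
after view 1 [y-axis, 22 of 25 cells solid] → remaining = 110
after view 2 [z-axis, 11 of 25 cells solid] → remaining = 48
after view 3 [x-axis, 15 of 25 cells solid] → remaining = 29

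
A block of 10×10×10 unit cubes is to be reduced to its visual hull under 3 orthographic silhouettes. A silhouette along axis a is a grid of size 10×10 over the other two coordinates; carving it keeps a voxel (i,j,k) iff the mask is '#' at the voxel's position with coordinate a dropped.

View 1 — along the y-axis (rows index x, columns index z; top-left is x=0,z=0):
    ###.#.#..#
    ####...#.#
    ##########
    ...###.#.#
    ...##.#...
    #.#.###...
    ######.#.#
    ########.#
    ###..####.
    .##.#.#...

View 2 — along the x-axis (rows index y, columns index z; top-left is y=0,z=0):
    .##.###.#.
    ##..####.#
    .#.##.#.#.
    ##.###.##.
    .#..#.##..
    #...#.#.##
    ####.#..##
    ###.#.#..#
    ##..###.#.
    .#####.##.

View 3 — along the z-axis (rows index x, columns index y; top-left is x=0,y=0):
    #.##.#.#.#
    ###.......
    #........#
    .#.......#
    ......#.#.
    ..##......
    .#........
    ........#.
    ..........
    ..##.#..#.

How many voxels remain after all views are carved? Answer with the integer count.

voxel count = 81

full grid |V| = 1000
V1 y: intersect with XZ mask (63 set) -- 630 left
V2 x: intersect with YZ mask (60 set) -- 380 left
V3 z: intersect with XY mask (23 set) -- 81 left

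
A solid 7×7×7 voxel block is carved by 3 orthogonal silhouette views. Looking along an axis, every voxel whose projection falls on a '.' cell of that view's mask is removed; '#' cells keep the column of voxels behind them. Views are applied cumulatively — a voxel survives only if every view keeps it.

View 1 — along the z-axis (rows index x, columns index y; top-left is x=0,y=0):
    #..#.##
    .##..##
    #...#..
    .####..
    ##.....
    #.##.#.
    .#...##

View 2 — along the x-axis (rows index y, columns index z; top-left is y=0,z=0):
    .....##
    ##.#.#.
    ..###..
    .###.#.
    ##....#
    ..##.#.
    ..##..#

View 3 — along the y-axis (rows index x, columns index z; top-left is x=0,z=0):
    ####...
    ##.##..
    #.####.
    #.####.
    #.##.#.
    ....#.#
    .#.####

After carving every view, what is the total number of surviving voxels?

full grid |V| = 343
step 1: project along z, AND mask (23/49) → |grid| = 161
step 2: project along x, AND mask (22/49) → |grid| = 72
step 3: project along y, AND mask (29/49) → |grid| = 39

voxel count = 39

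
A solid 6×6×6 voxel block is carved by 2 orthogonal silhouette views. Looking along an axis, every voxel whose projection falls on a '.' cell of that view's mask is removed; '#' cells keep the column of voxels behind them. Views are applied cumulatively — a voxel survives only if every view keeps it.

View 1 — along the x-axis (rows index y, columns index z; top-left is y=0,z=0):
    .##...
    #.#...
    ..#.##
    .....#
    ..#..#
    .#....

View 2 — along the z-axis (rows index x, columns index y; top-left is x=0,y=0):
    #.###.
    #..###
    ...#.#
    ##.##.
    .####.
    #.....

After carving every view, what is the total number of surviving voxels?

full grid |V| = 216
  1. axis=0 (YZ plane), |mask|=11  ⇒  voxels=66
  2. axis=2 (XY plane), |mask|=19  ⇒  voxels=33

33 voxels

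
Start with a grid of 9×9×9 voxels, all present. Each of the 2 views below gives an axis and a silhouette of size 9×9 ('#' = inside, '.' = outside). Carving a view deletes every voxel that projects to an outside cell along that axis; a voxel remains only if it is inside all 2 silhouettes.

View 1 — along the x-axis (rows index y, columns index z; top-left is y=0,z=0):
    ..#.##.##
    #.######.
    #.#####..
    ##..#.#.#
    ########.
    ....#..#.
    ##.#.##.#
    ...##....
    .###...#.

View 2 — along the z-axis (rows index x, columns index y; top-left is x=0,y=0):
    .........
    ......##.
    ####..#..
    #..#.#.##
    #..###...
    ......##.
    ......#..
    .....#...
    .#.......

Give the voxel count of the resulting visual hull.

98 voxels

start: 9×9×9 = 729 voxels
carve view 1 (along x, YZ-mask fill 45/81): 405 voxels remain
carve view 2 (along z, XY-mask fill 21/81): 98 voxels remain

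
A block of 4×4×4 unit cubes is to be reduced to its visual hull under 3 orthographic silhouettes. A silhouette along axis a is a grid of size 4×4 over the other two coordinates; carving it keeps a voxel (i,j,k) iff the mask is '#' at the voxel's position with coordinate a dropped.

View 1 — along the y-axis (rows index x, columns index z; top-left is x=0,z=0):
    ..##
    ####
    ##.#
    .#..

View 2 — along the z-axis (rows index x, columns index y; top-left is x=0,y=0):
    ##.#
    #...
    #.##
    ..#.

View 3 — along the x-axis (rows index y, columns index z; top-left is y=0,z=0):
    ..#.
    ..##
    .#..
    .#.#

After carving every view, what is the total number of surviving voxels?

start: 4×4×4 = 64 voxels
carve view 1 (along y, XZ-mask fill 10/16): 40 voxels remain
carve view 2 (along z, XY-mask fill 8/16): 20 voxels remain
carve view 3 (along x, YZ-mask fill 6/16): 9 voxels remain

voxel count = 9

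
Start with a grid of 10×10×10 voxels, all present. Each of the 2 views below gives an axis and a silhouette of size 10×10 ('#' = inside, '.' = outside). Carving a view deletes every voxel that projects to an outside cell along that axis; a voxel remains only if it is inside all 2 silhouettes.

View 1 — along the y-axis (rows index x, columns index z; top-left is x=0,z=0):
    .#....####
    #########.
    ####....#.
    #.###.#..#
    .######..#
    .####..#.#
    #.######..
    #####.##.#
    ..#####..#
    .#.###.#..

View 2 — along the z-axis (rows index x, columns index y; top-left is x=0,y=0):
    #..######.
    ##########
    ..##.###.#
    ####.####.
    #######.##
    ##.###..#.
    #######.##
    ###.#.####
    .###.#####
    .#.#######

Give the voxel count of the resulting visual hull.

start: 10×10×10 = 1000 voxels
V1 y: intersect with XZ mask (64 set) -- 640 left
V2 z: intersect with XY mask (79 set) -- 517 left

voxel count = 517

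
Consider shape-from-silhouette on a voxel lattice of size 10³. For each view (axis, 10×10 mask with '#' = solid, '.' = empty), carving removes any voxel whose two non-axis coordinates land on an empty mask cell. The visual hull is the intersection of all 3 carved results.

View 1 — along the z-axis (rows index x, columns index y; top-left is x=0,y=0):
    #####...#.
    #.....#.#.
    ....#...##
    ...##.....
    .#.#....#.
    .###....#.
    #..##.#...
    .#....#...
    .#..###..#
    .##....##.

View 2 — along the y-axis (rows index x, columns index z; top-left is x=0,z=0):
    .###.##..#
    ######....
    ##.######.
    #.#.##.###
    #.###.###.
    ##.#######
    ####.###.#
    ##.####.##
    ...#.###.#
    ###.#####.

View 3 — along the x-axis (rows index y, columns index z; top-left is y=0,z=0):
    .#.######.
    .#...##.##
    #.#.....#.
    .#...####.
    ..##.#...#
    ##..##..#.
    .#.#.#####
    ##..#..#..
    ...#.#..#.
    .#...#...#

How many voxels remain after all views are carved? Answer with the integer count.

start: 10×10×10 = 1000 voxels
after view 1 [z-axis, 36 of 100 cells solid] → remaining = 360
after view 2 [y-axis, 72 of 100 cells solid] → remaining = 254
after view 3 [x-axis, 46 of 100 cells solid] → remaining = 119

|visual hull| = 119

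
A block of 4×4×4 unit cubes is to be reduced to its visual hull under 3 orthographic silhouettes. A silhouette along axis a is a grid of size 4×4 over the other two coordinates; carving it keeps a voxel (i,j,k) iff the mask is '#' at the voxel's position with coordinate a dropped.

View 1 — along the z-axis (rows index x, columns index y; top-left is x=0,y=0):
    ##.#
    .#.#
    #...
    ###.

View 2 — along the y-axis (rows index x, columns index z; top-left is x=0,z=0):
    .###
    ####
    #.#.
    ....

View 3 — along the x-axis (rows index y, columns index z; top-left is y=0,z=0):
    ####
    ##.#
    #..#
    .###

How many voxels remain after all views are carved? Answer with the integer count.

remaining voxels: 16

initial block: 4^3 = 64
[1] z-view keeps 9 columns → grid now 36
[2] y-view keeps 9 columns → grid now 19
[3] x-view keeps 12 columns → grid now 16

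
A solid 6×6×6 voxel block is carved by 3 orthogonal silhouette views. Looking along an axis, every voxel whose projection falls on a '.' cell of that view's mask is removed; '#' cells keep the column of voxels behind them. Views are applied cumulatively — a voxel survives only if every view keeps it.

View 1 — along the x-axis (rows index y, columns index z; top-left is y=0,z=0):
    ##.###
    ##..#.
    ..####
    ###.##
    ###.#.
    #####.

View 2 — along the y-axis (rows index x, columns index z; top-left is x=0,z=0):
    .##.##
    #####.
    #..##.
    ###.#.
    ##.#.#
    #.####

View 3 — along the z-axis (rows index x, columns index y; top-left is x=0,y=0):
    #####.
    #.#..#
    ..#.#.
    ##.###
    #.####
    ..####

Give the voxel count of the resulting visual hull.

voxel count = 78

initial block: 6^3 = 216
carve view 1 (along x, YZ-mask fill 26/36): 156 voxels remain
carve view 2 (along y, XZ-mask fill 25/36): 112 voxels remain
carve view 3 (along z, XY-mask fill 24/36): 78 voxels remain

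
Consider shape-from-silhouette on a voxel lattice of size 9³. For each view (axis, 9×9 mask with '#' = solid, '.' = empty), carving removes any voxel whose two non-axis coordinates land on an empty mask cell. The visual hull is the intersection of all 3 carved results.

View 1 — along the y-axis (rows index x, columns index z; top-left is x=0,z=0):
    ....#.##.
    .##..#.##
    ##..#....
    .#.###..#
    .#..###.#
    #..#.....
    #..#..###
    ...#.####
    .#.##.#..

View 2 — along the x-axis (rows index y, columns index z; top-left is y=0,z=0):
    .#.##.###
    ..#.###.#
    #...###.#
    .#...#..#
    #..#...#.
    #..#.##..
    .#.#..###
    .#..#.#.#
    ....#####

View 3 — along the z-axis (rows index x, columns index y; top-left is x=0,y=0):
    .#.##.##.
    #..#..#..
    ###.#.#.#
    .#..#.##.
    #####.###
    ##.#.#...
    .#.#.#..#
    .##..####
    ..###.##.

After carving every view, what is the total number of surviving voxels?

|visual hull| = 101

initial block: 9^3 = 729
carve view 1 (along y, XZ-mask fill 37/81): 333 voxels remain
carve view 2 (along x, YZ-mask fill 40/81): 181 voxels remain
carve view 3 (along z, XY-mask fill 45/81): 101 voxels remain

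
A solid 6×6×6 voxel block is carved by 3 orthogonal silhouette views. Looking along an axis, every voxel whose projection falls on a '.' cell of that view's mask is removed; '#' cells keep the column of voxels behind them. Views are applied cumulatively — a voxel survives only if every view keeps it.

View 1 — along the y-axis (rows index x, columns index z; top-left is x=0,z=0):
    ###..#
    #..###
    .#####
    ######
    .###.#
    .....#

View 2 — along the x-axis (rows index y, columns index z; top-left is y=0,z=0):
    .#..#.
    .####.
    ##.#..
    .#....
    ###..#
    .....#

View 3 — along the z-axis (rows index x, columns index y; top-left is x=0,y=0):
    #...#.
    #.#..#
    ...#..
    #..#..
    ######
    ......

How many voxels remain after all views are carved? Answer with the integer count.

|visual hull| = 24

start: 6×6×6 = 216 voxels
carve view 1 (along y, XZ-mask fill 24/36): 144 voxels remain
carve view 2 (along x, YZ-mask fill 15/36): 60 voxels remain
carve view 3 (along z, XY-mask fill 14/36): 24 voxels remain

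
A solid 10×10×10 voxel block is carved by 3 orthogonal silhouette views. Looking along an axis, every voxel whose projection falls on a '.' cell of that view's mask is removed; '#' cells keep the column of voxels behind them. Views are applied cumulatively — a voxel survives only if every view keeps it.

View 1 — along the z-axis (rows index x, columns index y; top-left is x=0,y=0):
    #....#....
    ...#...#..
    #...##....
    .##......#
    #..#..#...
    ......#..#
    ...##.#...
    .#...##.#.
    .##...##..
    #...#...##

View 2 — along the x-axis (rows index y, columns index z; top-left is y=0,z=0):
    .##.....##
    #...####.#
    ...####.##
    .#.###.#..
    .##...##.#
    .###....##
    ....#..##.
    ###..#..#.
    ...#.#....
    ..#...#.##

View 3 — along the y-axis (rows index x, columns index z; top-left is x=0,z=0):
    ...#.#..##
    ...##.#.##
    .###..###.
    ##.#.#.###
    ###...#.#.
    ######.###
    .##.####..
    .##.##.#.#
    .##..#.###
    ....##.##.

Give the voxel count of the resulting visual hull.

|visual hull| = 76

start: 10×10×10 = 1000 voxels
[1] z-view keeps 30 columns → grid now 300
[2] x-view keeps 45 columns → grid now 132
[3] y-view keeps 58 columns → grid now 76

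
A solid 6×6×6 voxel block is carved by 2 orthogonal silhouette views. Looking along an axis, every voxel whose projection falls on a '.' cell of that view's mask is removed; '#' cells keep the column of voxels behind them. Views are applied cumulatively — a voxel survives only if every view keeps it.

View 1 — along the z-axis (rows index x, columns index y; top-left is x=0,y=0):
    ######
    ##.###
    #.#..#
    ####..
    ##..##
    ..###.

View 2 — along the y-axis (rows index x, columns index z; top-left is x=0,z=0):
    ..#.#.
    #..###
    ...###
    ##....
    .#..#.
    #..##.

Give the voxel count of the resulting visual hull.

66 voxels

initial block: 6^3 = 216
step 1: project along z, AND mask (25/36) → |grid| = 150
step 2: project along y, AND mask (16/36) → |grid| = 66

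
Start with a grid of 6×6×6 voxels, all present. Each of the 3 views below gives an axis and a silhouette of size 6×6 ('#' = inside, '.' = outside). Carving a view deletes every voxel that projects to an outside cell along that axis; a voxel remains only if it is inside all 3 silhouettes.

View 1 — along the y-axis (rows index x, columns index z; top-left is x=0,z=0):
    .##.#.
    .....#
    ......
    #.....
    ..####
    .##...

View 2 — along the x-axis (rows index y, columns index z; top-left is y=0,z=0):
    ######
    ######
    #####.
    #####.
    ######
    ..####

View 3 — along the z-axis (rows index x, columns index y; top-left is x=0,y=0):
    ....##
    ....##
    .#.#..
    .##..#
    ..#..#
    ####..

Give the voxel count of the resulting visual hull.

initial block: 6^3 = 216
step 1: project along y, AND mask (11/36) → |grid| = 66
step 2: project along x, AND mask (32/36) → |grid| = 59
step 3: project along z, AND mask (15/36) → |grid| = 24

remaining voxels: 24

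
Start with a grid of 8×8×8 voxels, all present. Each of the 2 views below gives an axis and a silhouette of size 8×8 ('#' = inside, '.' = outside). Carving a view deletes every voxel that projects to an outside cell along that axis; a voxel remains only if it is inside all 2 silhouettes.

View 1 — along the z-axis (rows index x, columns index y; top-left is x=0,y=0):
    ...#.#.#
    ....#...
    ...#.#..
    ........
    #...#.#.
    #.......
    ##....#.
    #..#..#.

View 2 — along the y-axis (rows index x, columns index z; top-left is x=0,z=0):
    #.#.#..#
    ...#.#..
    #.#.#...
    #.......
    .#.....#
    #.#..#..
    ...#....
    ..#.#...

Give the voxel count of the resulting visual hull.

before carving: 512 voxels (8×8×8)
after view 1 [z-axis, 16 of 64 cells solid] → remaining = 128
after view 2 [y-axis, 18 of 64 cells solid] → remaining = 38

38 voxels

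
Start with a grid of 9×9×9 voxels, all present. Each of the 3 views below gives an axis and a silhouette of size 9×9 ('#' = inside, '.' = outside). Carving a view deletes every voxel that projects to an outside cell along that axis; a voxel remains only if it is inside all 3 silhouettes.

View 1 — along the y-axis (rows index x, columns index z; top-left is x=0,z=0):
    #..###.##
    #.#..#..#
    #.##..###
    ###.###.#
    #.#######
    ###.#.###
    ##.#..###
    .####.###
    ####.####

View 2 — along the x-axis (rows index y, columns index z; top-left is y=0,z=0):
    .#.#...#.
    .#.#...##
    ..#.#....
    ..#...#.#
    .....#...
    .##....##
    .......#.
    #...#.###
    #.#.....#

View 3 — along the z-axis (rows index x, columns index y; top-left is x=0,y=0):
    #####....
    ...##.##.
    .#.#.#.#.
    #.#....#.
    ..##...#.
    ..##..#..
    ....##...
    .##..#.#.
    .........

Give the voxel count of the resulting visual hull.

66 voxels

start: 9×9×9 = 729 voxels
V1 y: intersect with XZ mask (59 set) -- 531 left
V2 x: intersect with YZ mask (26 set) -- 180 left
V3 z: intersect with XY mask (28 set) -- 66 left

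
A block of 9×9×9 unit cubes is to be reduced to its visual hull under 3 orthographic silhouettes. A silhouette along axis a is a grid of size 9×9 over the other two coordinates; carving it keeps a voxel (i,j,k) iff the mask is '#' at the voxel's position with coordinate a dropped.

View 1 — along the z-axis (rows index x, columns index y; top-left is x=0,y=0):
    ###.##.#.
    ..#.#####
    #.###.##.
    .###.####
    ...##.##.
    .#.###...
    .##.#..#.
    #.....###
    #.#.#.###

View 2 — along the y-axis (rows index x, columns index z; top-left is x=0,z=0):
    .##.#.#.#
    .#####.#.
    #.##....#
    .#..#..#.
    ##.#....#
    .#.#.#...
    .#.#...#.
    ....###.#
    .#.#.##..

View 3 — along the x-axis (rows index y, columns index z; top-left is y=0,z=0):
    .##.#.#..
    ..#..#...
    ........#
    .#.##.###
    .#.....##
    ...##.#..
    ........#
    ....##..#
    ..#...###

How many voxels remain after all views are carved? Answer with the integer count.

start: 9×9×9 = 729 voxels
[1] z-view keeps 47 columns → grid now 423
[2] y-view keeps 36 columns → grid now 191
[3] x-view keeps 27 columns → grid now 60

|visual hull| = 60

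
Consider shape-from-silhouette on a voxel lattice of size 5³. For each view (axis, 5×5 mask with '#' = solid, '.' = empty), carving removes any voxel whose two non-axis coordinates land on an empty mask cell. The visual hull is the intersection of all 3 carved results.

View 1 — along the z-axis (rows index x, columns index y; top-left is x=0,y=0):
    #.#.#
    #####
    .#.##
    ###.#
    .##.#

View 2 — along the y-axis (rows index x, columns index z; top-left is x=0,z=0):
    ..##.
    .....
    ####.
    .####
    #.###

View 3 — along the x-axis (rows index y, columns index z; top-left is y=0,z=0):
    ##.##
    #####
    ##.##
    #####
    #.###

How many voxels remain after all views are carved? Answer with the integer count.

voxel count = 39

start: 5×5×5 = 125 voxels
after view 1 [z-axis, 18 of 25 cells solid] → remaining = 90
after view 2 [y-axis, 14 of 25 cells solid] → remaining = 46
after view 3 [x-axis, 22 of 25 cells solid] → remaining = 39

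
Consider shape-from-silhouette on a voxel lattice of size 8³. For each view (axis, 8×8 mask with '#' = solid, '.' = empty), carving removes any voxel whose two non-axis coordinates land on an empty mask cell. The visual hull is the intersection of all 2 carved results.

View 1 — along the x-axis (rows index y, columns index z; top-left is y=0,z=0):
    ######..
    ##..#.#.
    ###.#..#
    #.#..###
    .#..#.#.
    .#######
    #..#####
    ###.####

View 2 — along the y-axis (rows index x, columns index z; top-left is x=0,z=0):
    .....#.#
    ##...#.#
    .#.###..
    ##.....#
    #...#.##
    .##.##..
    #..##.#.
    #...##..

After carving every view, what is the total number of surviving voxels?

157 voxels

initial block: 8^3 = 512
[1] x-view keeps 43 columns → grid now 344
[2] y-view keeps 28 columns → grid now 157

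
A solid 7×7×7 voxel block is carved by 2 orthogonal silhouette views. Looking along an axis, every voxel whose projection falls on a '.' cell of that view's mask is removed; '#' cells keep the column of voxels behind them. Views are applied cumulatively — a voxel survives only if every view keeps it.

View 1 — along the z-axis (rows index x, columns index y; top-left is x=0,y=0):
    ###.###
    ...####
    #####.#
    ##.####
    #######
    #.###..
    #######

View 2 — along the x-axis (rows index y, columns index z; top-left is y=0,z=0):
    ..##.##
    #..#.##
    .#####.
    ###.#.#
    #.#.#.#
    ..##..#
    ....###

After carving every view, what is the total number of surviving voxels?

|visual hull| = 160

initial block: 7^3 = 343
after view 1 [z-axis, 40 of 49 cells solid] → remaining = 280
after view 2 [x-axis, 28 of 49 cells solid] → remaining = 160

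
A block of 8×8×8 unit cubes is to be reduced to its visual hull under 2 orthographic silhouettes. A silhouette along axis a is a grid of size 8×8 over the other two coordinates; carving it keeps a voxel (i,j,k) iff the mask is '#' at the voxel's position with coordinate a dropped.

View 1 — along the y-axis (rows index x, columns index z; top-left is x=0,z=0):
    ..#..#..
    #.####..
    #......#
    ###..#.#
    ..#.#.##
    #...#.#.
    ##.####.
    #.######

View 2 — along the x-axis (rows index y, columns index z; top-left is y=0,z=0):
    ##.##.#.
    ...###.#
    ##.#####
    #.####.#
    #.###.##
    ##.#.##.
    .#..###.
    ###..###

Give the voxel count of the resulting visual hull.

voxel count = 183

before carving: 512 voxels (8×8×8)
after view 1 [y-axis, 34 of 64 cells solid] → remaining = 272
after view 2 [x-axis, 43 of 64 cells solid] → remaining = 183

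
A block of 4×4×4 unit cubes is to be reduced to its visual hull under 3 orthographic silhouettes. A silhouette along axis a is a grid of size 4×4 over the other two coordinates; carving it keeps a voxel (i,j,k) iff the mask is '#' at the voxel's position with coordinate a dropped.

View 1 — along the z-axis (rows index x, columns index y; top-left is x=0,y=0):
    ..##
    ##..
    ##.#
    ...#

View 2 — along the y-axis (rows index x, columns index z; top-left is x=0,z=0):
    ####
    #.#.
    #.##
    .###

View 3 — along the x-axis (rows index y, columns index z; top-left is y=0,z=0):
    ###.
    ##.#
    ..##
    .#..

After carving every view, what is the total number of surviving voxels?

before carving: 64 voxels (4×4×4)
after view 1 [z-axis, 8 of 16 cells solid] → remaining = 32
after view 2 [y-axis, 12 of 16 cells solid] → remaining = 24
after view 3 [x-axis, 9 of 16 cells solid] → remaining = 11

|visual hull| = 11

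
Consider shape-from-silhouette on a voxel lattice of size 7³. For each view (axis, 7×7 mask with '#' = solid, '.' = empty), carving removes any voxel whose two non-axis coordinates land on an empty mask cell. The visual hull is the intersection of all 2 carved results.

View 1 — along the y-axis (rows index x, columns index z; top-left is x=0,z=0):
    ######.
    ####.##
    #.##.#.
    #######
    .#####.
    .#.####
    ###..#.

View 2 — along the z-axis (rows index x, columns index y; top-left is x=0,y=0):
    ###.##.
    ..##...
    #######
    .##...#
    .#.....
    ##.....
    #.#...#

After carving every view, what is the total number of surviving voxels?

initial block: 7^3 = 343
[1] y-view keeps 37 columns → grid now 259
[2] z-view keeps 23 columns → grid now 118

118 voxels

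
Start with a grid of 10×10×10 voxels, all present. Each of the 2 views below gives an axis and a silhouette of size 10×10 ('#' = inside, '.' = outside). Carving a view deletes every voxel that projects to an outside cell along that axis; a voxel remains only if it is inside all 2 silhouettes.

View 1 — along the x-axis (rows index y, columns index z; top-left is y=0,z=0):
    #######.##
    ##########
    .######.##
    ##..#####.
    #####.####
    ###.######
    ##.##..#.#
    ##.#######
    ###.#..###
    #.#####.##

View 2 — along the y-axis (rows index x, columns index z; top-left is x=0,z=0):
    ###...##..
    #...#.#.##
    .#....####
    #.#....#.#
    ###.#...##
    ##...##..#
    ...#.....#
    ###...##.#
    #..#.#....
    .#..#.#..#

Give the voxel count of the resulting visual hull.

378 voxels

before carving: 1000 voxels (10×10×10)
step 1: project along x, AND mask (82/100) → |grid| = 820
step 2: project along y, AND mask (45/100) → |grid| = 378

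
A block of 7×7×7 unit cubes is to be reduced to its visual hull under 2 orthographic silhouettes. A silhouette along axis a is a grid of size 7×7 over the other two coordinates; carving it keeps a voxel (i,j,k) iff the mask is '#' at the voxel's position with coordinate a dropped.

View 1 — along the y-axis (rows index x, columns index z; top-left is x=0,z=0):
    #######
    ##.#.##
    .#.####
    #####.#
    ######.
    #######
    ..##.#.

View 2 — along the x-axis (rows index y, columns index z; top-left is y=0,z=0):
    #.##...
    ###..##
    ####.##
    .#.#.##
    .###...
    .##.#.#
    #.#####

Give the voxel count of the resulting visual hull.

remaining voxels: 174

before carving: 343 voxels (7×7×7)
V1 y: intersect with XZ mask (39 set) -- 273 left
V2 x: intersect with YZ mask (31 set) -- 174 left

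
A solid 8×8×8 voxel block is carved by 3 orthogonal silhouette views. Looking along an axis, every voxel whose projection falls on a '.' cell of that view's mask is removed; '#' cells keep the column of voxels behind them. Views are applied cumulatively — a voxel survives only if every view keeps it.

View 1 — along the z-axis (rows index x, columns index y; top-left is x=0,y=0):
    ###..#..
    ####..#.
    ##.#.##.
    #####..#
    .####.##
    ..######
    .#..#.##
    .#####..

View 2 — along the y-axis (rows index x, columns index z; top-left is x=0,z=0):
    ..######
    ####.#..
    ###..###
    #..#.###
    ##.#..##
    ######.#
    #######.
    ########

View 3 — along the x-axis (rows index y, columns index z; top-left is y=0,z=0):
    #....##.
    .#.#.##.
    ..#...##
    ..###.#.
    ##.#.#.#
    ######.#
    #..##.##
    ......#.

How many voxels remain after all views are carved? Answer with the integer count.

before carving: 512 voxels (8×8×8)
carve view 1 (along z, XY-mask fill 41/64): 328 voxels remain
carve view 2 (along y, XZ-mask fill 49/64): 249 voxels remain
carve view 3 (along x, YZ-mask fill 32/64): 127 voxels remain

voxel count = 127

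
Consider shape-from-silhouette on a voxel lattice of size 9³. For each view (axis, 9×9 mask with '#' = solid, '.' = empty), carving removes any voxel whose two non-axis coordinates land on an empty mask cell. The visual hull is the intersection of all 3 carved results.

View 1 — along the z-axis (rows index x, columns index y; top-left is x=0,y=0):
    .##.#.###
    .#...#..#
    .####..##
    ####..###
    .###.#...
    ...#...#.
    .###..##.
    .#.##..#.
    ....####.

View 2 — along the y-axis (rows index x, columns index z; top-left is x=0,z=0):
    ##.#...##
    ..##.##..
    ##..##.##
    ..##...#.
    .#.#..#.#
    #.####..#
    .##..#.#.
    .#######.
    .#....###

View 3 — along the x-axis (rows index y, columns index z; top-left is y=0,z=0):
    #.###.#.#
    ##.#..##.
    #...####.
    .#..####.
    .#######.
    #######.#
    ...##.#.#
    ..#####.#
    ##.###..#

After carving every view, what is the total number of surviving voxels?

start: 9×9×9 = 729 voxels
V1 z: intersect with XY mask (41 set) -- 369 left
V2 y: intersect with XZ mask (43 set) -- 191 left
V3 x: intersect with YZ mask (52 set) -- 115 left

|visual hull| = 115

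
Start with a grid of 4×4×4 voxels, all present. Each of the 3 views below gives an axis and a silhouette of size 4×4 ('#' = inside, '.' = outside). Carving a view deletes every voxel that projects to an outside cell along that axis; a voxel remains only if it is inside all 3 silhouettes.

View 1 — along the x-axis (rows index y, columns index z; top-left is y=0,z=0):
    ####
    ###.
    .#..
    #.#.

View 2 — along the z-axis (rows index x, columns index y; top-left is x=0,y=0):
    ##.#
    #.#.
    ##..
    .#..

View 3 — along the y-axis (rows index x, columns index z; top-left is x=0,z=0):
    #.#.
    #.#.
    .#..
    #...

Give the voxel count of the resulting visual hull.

|visual hull| = 11

full grid |V| = 64
after view 1 [x-axis, 10 of 16 cells solid] → remaining = 40
after view 2 [z-axis, 8 of 16 cells solid] → remaining = 24
after view 3 [y-axis, 6 of 16 cells solid] → remaining = 11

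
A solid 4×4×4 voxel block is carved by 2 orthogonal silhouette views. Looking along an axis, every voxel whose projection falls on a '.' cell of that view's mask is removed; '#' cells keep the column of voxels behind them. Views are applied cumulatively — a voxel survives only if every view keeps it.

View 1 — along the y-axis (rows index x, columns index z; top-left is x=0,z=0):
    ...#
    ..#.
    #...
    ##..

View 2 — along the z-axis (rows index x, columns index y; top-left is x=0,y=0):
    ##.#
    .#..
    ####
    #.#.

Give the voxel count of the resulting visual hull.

12 voxels

initial block: 4^3 = 64
carve view 1 (along y, XZ-mask fill 5/16): 20 voxels remain
carve view 2 (along z, XY-mask fill 10/16): 12 voxels remain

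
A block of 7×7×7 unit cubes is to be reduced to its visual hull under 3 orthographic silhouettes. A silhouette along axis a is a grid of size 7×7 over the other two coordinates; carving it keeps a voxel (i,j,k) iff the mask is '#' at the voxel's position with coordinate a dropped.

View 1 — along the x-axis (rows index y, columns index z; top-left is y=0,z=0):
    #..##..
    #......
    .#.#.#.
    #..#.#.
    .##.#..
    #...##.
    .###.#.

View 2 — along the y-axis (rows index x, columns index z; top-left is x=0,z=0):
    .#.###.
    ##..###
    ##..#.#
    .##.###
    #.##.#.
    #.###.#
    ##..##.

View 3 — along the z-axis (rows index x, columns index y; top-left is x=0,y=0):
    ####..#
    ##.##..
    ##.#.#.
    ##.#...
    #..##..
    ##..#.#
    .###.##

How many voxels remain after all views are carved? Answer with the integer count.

initial block: 7^3 = 343
  1. axis=0 (YZ plane), |mask|=20  ⇒  voxels=140
  2. axis=1 (XZ plane), |mask|=31  ⇒  voxels=91
  3. axis=2 (XY plane), |mask|=28  ⇒  voxels=49

|visual hull| = 49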